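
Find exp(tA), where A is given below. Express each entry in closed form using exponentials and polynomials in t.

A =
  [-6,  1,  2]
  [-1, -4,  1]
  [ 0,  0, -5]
e^{tA} =
  [-t*exp(-5*t) + exp(-5*t), t*exp(-5*t), -t^2*exp(-5*t)/2 + 2*t*exp(-5*t)]
  [-t*exp(-5*t), t*exp(-5*t) + exp(-5*t), -t^2*exp(-5*t)/2 + t*exp(-5*t)]
  [0, 0, exp(-5*t)]

Strategy: write A = P · J · P⁻¹ where J is a Jordan canonical form, so e^{tA} = P · e^{tJ} · P⁻¹, and e^{tJ} can be computed block-by-block.

A has Jordan form
J =
  [-5,  1,  0]
  [ 0, -5,  1]
  [ 0,  0, -5]
(up to reordering of blocks).

Per-block formulas:
  For a 3×3 Jordan block J_3(-5): exp(t · J_3(-5)) = e^(-5t)·(I + t·N + (t^2/2)·N^2), where N is the 3×3 nilpotent shift.

After assembling e^{tJ} and conjugating by P, we get:

e^{tA} =
  [-t*exp(-5*t) + exp(-5*t), t*exp(-5*t), -t^2*exp(-5*t)/2 + 2*t*exp(-5*t)]
  [-t*exp(-5*t), t*exp(-5*t) + exp(-5*t), -t^2*exp(-5*t)/2 + t*exp(-5*t)]
  [0, 0, exp(-5*t)]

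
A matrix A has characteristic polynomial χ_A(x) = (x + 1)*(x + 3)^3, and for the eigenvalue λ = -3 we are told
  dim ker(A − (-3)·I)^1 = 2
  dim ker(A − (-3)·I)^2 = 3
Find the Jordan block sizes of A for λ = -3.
Block sizes for λ = -3: [2, 1]

From the dimensions of kernels of powers, the number of Jordan blocks of size at least j is d_j − d_{j−1} where d_j = dim ker(N^j) (with d_0 = 0). Computing the differences gives [2, 1].
The number of blocks of size exactly k is (#blocks of size ≥ k) − (#blocks of size ≥ k + 1), so the partition is: 1 block(s) of size 1, 1 block(s) of size 2.
In nonincreasing order the block sizes are [2, 1].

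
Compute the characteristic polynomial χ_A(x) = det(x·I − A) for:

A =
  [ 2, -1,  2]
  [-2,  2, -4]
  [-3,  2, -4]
x^3

Expanding det(x·I − A) (e.g. by cofactor expansion or by noting that A is similar to its Jordan form J, which has the same characteristic polynomial as A) gives
  χ_A(x) = x^3
which factors as x^3. The eigenvalues (with algebraic multiplicities) are λ = 0 with multiplicity 3.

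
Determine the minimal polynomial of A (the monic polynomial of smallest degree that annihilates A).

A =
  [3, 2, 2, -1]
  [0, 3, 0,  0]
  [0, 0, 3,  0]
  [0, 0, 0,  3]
x^2 - 6*x + 9

The characteristic polynomial is χ_A(x) = (x - 3)^4, so the eigenvalues are known. The minimal polynomial is
  m_A(x) = Π_λ (x − λ)^{k_λ}
where k_λ is the size of the *largest* Jordan block for λ (equivalently, the smallest k with (A − λI)^k v = 0 for every generalised eigenvector v of λ).

  λ = 3: largest Jordan block has size 2, contributing (x − 3)^2

So m_A(x) = (x - 3)^2 = x^2 - 6*x + 9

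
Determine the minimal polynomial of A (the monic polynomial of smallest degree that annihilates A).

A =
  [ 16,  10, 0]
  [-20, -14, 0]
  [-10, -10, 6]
x^2 - 2*x - 24

The characteristic polynomial is χ_A(x) = (x - 6)^2*(x + 4), so the eigenvalues are known. The minimal polynomial is
  m_A(x) = Π_λ (x − λ)^{k_λ}
where k_λ is the size of the *largest* Jordan block for λ (equivalently, the smallest k with (A − λI)^k v = 0 for every generalised eigenvector v of λ).

  λ = -4: largest Jordan block has size 1, contributing (x + 4)
  λ = 6: largest Jordan block has size 1, contributing (x − 6)

So m_A(x) = (x - 6)*(x + 4) = x^2 - 2*x - 24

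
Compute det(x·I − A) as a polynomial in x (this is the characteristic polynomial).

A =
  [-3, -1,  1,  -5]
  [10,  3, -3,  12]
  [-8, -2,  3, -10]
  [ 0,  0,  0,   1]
x^4 - 4*x^3 + 6*x^2 - 4*x + 1

Expanding det(x·I − A) (e.g. by cofactor expansion or by noting that A is similar to its Jordan form J, which has the same characteristic polynomial as A) gives
  χ_A(x) = x^4 - 4*x^3 + 6*x^2 - 4*x + 1
which factors as (x - 1)^4. The eigenvalues (with algebraic multiplicities) are λ = 1 with multiplicity 4.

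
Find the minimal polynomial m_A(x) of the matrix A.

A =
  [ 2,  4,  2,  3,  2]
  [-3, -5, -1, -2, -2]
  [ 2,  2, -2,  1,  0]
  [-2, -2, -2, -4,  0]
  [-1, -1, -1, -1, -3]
x^4 + 10*x^3 + 37*x^2 + 60*x + 36

The characteristic polynomial is χ_A(x) = (x + 2)^3*(x + 3)^2, so the eigenvalues are known. The minimal polynomial is
  m_A(x) = Π_λ (x − λ)^{k_λ}
where k_λ is the size of the *largest* Jordan block for λ (equivalently, the smallest k with (A − λI)^k v = 0 for every generalised eigenvector v of λ).

  λ = -3: largest Jordan block has size 2, contributing (x + 3)^2
  λ = -2: largest Jordan block has size 2, contributing (x + 2)^2

So m_A(x) = (x + 2)^2*(x + 3)^2 = x^4 + 10*x^3 + 37*x^2 + 60*x + 36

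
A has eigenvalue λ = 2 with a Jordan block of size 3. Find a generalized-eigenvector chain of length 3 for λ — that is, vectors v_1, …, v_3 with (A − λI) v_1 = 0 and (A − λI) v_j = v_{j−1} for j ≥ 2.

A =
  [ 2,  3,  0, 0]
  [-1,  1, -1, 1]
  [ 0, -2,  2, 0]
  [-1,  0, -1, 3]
A Jordan chain for λ = 2 of length 3:
v_1 = (-3, 0, 2, -1)ᵀ
v_2 = (0, -1, 0, -1)ᵀ
v_3 = (1, 0, 0, 0)ᵀ

Let N = A − (2)·I. We want v_3 with N^3 v_3 = 0 but N^2 v_3 ≠ 0; then v_{j-1} := N · v_j for j = 3, …, 2.

Pick v_3 = (1, 0, 0, 0)ᵀ.
Then v_2 = N · v_3 = (0, -1, 0, -1)ᵀ.
Then v_1 = N · v_2 = (-3, 0, 2, -1)ᵀ.

Sanity check: (A − (2)·I) v_1 = (0, 0, 0, 0)ᵀ = 0. ✓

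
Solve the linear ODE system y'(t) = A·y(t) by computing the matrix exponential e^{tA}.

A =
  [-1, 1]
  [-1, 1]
e^{tA} =
  [1 - t, t]
  [-t, t + 1]

Strategy: write A = P · J · P⁻¹ where J is a Jordan canonical form, so e^{tA} = P · e^{tJ} · P⁻¹, and e^{tJ} can be computed block-by-block.

A has Jordan form
J =
  [0, 1]
  [0, 0]
(up to reordering of blocks).

Per-block formulas:
  For a 2×2 Jordan block J_2(0): exp(t · J_2(0)) = e^(0t)·(I + t·N), where N is the 2×2 nilpotent shift.

After assembling e^{tJ} and conjugating by P, we get:

e^{tA} =
  [1 - t, t]
  [-t, t + 1]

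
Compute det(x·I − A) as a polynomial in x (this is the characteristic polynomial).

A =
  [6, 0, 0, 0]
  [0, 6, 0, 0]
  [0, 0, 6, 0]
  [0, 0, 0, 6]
x^4 - 24*x^3 + 216*x^2 - 864*x + 1296

Expanding det(x·I − A) (e.g. by cofactor expansion or by noting that A is similar to its Jordan form J, which has the same characteristic polynomial as A) gives
  χ_A(x) = x^4 - 24*x^3 + 216*x^2 - 864*x + 1296
which factors as (x - 6)^4. The eigenvalues (with algebraic multiplicities) are λ = 6 with multiplicity 4.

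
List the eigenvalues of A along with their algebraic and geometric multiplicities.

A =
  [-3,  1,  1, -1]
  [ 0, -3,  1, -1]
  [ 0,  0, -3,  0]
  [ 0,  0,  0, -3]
λ = -3: alg = 4, geom = 2

Step 1 — factor the characteristic polynomial to read off the algebraic multiplicities:
  χ_A(x) = (x + 3)^4

Step 2 — compute geometric multiplicities via the rank-nullity identity g(λ) = n − rank(A − λI):
  rank(A − (-3)·I) = 2, so dim ker(A − (-3)·I) = n − 2 = 2

Summary:
  λ = -3: algebraic multiplicity = 4, geometric multiplicity = 2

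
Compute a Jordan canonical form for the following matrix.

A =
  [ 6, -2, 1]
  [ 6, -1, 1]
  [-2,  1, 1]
J_3(2)

The characteristic polynomial is
  det(x·I − A) = x^3 - 6*x^2 + 12*x - 8 = (x - 2)^3

Eigenvalues and multiplicities (the geometric multiplicity of λ is n − rank(A − λI), which equals the number of Jordan blocks for λ):
  λ = 2: algebraic multiplicity = 3, geometric multiplicity = 1

Determining the block sizes for each eigenvalue:
  λ = 2: one block (gm = 1), so the single block has size am = 3 → block sizes [3]

Assembling the blocks gives a Jordan form
J =
  [2, 1, 0]
  [0, 2, 1]
  [0, 0, 2]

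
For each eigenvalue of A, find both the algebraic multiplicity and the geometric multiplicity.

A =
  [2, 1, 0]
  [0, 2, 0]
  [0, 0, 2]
λ = 2: alg = 3, geom = 2

Step 1 — factor the characteristic polynomial to read off the algebraic multiplicities:
  χ_A(x) = (x - 2)^3

Step 2 — compute geometric multiplicities via the rank-nullity identity g(λ) = n − rank(A − λI):
  rank(A − (2)·I) = 1, so dim ker(A − (2)·I) = n − 1 = 2

Summary:
  λ = 2: algebraic multiplicity = 3, geometric multiplicity = 2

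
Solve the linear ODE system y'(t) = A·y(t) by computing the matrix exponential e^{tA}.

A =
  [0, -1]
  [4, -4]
e^{tA} =
  [2*t*exp(-2*t) + exp(-2*t), -t*exp(-2*t)]
  [4*t*exp(-2*t), -2*t*exp(-2*t) + exp(-2*t)]

Strategy: write A = P · J · P⁻¹ where J is a Jordan canonical form, so e^{tA} = P · e^{tJ} · P⁻¹, and e^{tJ} can be computed block-by-block.

A has Jordan form
J =
  [-2,  1]
  [ 0, -2]
(up to reordering of blocks).

Per-block formulas:
  For a 2×2 Jordan block J_2(-2): exp(t · J_2(-2)) = e^(-2t)·(I + t·N), where N is the 2×2 nilpotent shift.

After assembling e^{tJ} and conjugating by P, we get:

e^{tA} =
  [2*t*exp(-2*t) + exp(-2*t), -t*exp(-2*t)]
  [4*t*exp(-2*t), -2*t*exp(-2*t) + exp(-2*t)]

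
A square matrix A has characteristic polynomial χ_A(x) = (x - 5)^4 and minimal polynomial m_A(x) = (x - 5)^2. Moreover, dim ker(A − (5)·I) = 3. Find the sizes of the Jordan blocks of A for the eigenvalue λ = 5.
Block sizes for λ = 5: [2, 1, 1]

Step 1 — from the characteristic polynomial, algebraic multiplicity of λ = 5 is 4. From dim ker(A − (5)·I) = 3, there are exactly 3 Jordan blocks for λ = 5.
Step 2 — from the minimal polynomial, the factor (x − 5)^2 tells us the largest block for λ = 5 has size 2.
Step 3 — with total size 4, 3 blocks, and largest block 2, the block sizes (in nonincreasing order) are [2, 1, 1].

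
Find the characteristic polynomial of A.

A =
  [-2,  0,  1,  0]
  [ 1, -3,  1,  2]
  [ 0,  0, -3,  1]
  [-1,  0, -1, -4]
x^4 + 12*x^3 + 54*x^2 + 108*x + 81

Expanding det(x·I − A) (e.g. by cofactor expansion or by noting that A is similar to its Jordan form J, which has the same characteristic polynomial as A) gives
  χ_A(x) = x^4 + 12*x^3 + 54*x^2 + 108*x + 81
which factors as (x + 3)^4. The eigenvalues (with algebraic multiplicities) are λ = -3 with multiplicity 4.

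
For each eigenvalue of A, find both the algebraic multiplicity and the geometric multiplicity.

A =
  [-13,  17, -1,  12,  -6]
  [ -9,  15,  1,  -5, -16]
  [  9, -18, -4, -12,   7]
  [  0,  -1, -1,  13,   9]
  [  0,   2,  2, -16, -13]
λ = -4: alg = 3, geom = 1; λ = 5: alg = 2, geom = 1

Step 1 — factor the characteristic polynomial to read off the algebraic multiplicities:
  χ_A(x) = (x - 5)^2*(x + 4)^3

Step 2 — compute geometric multiplicities via the rank-nullity identity g(λ) = n − rank(A − λI):
  rank(A − (-4)·I) = 4, so dim ker(A − (-4)·I) = n − 4 = 1
  rank(A − (5)·I) = 4, so dim ker(A − (5)·I) = n − 4 = 1

Summary:
  λ = -4: algebraic multiplicity = 3, geometric multiplicity = 1
  λ = 5: algebraic multiplicity = 2, geometric multiplicity = 1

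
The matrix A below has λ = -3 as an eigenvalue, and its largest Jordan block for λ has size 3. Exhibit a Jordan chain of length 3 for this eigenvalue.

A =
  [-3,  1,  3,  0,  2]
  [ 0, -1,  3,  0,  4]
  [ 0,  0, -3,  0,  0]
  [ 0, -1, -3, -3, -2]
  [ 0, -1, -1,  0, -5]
A Jordan chain for λ = -3 of length 3:
v_1 = (1, 2, 0, -1, -1)ᵀ
v_2 = (3, 3, 0, -3, -1)ᵀ
v_3 = (0, 0, 1, 0, 0)ᵀ

Let N = A − (-3)·I. We want v_3 with N^3 v_3 = 0 but N^2 v_3 ≠ 0; then v_{j-1} := N · v_j for j = 3, …, 2.

Pick v_3 = (0, 0, 1, 0, 0)ᵀ.
Then v_2 = N · v_3 = (3, 3, 0, -3, -1)ᵀ.
Then v_1 = N · v_2 = (1, 2, 0, -1, -1)ᵀ.

Sanity check: (A − (-3)·I) v_1 = (0, 0, 0, 0, 0)ᵀ = 0. ✓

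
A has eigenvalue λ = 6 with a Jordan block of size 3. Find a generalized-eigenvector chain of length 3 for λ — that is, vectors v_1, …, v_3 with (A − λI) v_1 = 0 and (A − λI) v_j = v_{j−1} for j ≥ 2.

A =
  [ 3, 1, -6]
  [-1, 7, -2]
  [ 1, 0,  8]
A Jordan chain for λ = 6 of length 3:
v_1 = (2, 0, -1)ᵀ
v_2 = (-3, -1, 1)ᵀ
v_3 = (1, 0, 0)ᵀ

Let N = A − (6)·I. We want v_3 with N^3 v_3 = 0 but N^2 v_3 ≠ 0; then v_{j-1} := N · v_j for j = 3, …, 2.

Pick v_3 = (1, 0, 0)ᵀ.
Then v_2 = N · v_3 = (-3, -1, 1)ᵀ.
Then v_1 = N · v_2 = (2, 0, -1)ᵀ.

Sanity check: (A − (6)·I) v_1 = (0, 0, 0)ᵀ = 0. ✓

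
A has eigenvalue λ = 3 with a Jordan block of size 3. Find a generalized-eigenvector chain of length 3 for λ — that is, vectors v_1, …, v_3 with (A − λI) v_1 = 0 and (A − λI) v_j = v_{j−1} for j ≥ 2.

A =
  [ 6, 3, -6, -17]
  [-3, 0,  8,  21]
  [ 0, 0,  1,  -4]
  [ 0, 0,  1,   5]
A Jordan chain for λ = 3 of length 3:
v_1 = (1, -1, 0, 0)ᵀ
v_2 = (-6, 8, -2, 1)ᵀ
v_3 = (0, 0, 1, 0)ᵀ

Let N = A − (3)·I. We want v_3 with N^3 v_3 = 0 but N^2 v_3 ≠ 0; then v_{j-1} := N · v_j for j = 3, …, 2.

Pick v_3 = (0, 0, 1, 0)ᵀ.
Then v_2 = N · v_3 = (-6, 8, -2, 1)ᵀ.
Then v_1 = N · v_2 = (1, -1, 0, 0)ᵀ.

Sanity check: (A − (3)·I) v_1 = (0, 0, 0, 0)ᵀ = 0. ✓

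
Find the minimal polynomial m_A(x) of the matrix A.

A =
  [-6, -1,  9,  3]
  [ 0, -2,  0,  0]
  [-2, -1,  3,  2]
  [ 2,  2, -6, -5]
x^2 + 5*x + 6

The characteristic polynomial is χ_A(x) = (x + 2)^2*(x + 3)^2, so the eigenvalues are known. The minimal polynomial is
  m_A(x) = Π_λ (x − λ)^{k_λ}
where k_λ is the size of the *largest* Jordan block for λ (equivalently, the smallest k with (A − λI)^k v = 0 for every generalised eigenvector v of λ).

  λ = -3: largest Jordan block has size 1, contributing (x + 3)
  λ = -2: largest Jordan block has size 1, contributing (x + 2)

So m_A(x) = (x + 2)*(x + 3) = x^2 + 5*x + 6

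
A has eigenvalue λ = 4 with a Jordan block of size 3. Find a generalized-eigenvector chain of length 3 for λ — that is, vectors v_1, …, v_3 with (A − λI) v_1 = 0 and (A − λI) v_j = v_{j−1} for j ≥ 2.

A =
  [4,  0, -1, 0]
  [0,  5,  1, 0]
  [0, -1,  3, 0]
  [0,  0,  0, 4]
A Jordan chain for λ = 4 of length 3:
v_1 = (1, 0, 0, 0)ᵀ
v_2 = (0, 1, -1, 0)ᵀ
v_3 = (0, 1, 0, 0)ᵀ

Let N = A − (4)·I. We want v_3 with N^3 v_3 = 0 but N^2 v_3 ≠ 0; then v_{j-1} := N · v_j for j = 3, …, 2.

Pick v_3 = (0, 1, 0, 0)ᵀ.
Then v_2 = N · v_3 = (0, 1, -1, 0)ᵀ.
Then v_1 = N · v_2 = (1, 0, 0, 0)ᵀ.

Sanity check: (A − (4)·I) v_1 = (0, 0, 0, 0)ᵀ = 0. ✓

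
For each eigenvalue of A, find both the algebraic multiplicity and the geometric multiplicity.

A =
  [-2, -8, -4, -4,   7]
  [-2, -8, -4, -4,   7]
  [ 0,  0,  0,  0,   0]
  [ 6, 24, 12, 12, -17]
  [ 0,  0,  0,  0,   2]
λ = 0: alg = 3, geom = 3; λ = 2: alg = 2, geom = 1

Step 1 — factor the characteristic polynomial to read off the algebraic multiplicities:
  χ_A(x) = x^3*(x - 2)^2

Step 2 — compute geometric multiplicities via the rank-nullity identity g(λ) = n − rank(A − λI):
  rank(A − (0)·I) = 2, so dim ker(A − (0)·I) = n − 2 = 3
  rank(A − (2)·I) = 4, so dim ker(A − (2)·I) = n − 4 = 1

Summary:
  λ = 0: algebraic multiplicity = 3, geometric multiplicity = 3
  λ = 2: algebraic multiplicity = 2, geometric multiplicity = 1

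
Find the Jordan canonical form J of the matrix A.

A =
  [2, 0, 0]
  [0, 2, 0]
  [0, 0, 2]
J_1(2) ⊕ J_1(2) ⊕ J_1(2)

The characteristic polynomial is
  det(x·I − A) = x^3 - 6*x^2 + 12*x - 8 = (x - 2)^3

Eigenvalues and multiplicities (the geometric multiplicity of λ is n − rank(A − λI), which equals the number of Jordan blocks for λ):
  λ = 2: algebraic multiplicity = 3, geometric multiplicity = 3

Determining the block sizes for each eigenvalue:
  λ = 2: gm = am = 3, so every block has size 1 → block sizes [1, 1, 1]

Assembling the blocks gives a Jordan form
J =
  [2, 0, 0]
  [0, 2, 0]
  [0, 0, 2]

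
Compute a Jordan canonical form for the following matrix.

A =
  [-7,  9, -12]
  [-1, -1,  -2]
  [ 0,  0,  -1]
J_2(-4) ⊕ J_1(-1)

The characteristic polynomial is
  det(x·I − A) = x^3 + 9*x^2 + 24*x + 16 = (x + 1)*(x + 4)^2

Eigenvalues and multiplicities (the geometric multiplicity of λ is n − rank(A − λI), which equals the number of Jordan blocks for λ):
  λ = -4: algebraic multiplicity = 2, geometric multiplicity = 1
  λ = -1: algebraic multiplicity = 1, geometric multiplicity = 1

Determining the block sizes for each eigenvalue:
  λ = -4: one block (gm = 1), so the single block has size am = 2 → block sizes [2]
  λ = -1: one block (gm = 1), so the single block has size am = 1 → block sizes [1]

Assembling the blocks gives a Jordan form
J =
  [-4,  1,  0]
  [ 0, -4,  0]
  [ 0,  0, -1]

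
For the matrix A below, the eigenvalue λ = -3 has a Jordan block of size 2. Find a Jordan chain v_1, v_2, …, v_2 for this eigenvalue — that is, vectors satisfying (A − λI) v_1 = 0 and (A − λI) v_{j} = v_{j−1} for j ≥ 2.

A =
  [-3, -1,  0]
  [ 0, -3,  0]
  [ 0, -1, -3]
A Jordan chain for λ = -3 of length 2:
v_1 = (-1, 0, -1)ᵀ
v_2 = (0, 1, 0)ᵀ

Let N = A − (-3)·I. We want v_2 with N^2 v_2 = 0 but N^1 v_2 ≠ 0; then v_{j-1} := N · v_j for j = 2, …, 2.

Pick v_2 = (0, 1, 0)ᵀ.
Then v_1 = N · v_2 = (-1, 0, -1)ᵀ.

Sanity check: (A − (-3)·I) v_1 = (0, 0, 0)ᵀ = 0. ✓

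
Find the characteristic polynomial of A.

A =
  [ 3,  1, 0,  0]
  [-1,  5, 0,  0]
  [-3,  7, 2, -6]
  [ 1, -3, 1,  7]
x^4 - 17*x^3 + 108*x^2 - 304*x + 320

Expanding det(x·I − A) (e.g. by cofactor expansion or by noting that A is similar to its Jordan form J, which has the same characteristic polynomial as A) gives
  χ_A(x) = x^4 - 17*x^3 + 108*x^2 - 304*x + 320
which factors as (x - 5)*(x - 4)^3. The eigenvalues (with algebraic multiplicities) are λ = 4 with multiplicity 3, λ = 5 with multiplicity 1.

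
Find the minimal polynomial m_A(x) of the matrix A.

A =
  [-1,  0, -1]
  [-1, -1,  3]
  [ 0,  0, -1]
x^3 + 3*x^2 + 3*x + 1

The characteristic polynomial is χ_A(x) = (x + 1)^3, so the eigenvalues are known. The minimal polynomial is
  m_A(x) = Π_λ (x − λ)^{k_λ}
where k_λ is the size of the *largest* Jordan block for λ (equivalently, the smallest k with (A − λI)^k v = 0 for every generalised eigenvector v of λ).

  λ = -1: largest Jordan block has size 3, contributing (x + 1)^3

So m_A(x) = (x + 1)^3 = x^3 + 3*x^2 + 3*x + 1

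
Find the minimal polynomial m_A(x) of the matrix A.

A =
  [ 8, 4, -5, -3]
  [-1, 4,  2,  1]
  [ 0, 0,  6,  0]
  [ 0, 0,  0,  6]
x^3 - 18*x^2 + 108*x - 216

The characteristic polynomial is χ_A(x) = (x - 6)^4, so the eigenvalues are known. The minimal polynomial is
  m_A(x) = Π_λ (x − λ)^{k_λ}
where k_λ is the size of the *largest* Jordan block for λ (equivalently, the smallest k with (A − λI)^k v = 0 for every generalised eigenvector v of λ).

  λ = 6: largest Jordan block has size 3, contributing (x − 6)^3

So m_A(x) = (x - 6)^3 = x^3 - 18*x^2 + 108*x - 216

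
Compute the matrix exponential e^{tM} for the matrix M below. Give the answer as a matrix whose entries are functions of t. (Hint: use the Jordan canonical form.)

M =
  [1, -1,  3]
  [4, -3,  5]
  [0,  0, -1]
e^{tM} =
  [2*t*exp(-t) + exp(-t), -t*exp(-t), t^2*exp(-t)/2 + 3*t*exp(-t)]
  [4*t*exp(-t), -2*t*exp(-t) + exp(-t), t^2*exp(-t) + 5*t*exp(-t)]
  [0, 0, exp(-t)]

Strategy: write M = P · J · P⁻¹ where J is a Jordan canonical form, so e^{tM} = P · e^{tJ} · P⁻¹, and e^{tJ} can be computed block-by-block.

M has Jordan form
J =
  [-1,  1,  0]
  [ 0, -1,  1]
  [ 0,  0, -1]
(up to reordering of blocks).

Per-block formulas:
  For a 3×3 Jordan block J_3(-1): exp(t · J_3(-1)) = e^(-1t)·(I + t·N + (t^2/2)·N^2), where N is the 3×3 nilpotent shift.

After assembling e^{tJ} and conjugating by P, we get:

e^{tM} =
  [2*t*exp(-t) + exp(-t), -t*exp(-t), t^2*exp(-t)/2 + 3*t*exp(-t)]
  [4*t*exp(-t), -2*t*exp(-t) + exp(-t), t^2*exp(-t) + 5*t*exp(-t)]
  [0, 0, exp(-t)]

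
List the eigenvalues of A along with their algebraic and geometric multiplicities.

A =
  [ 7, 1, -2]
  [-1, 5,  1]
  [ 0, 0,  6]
λ = 6: alg = 3, geom = 1

Step 1 — factor the characteristic polynomial to read off the algebraic multiplicities:
  χ_A(x) = (x - 6)^3

Step 2 — compute geometric multiplicities via the rank-nullity identity g(λ) = n − rank(A − λI):
  rank(A − (6)·I) = 2, so dim ker(A − (6)·I) = n − 2 = 1

Summary:
  λ = 6: algebraic multiplicity = 3, geometric multiplicity = 1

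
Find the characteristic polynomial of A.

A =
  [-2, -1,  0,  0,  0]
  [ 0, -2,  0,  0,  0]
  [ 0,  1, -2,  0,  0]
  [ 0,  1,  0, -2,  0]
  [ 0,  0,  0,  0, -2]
x^5 + 10*x^4 + 40*x^3 + 80*x^2 + 80*x + 32

Expanding det(x·I − A) (e.g. by cofactor expansion or by noting that A is similar to its Jordan form J, which has the same characteristic polynomial as A) gives
  χ_A(x) = x^5 + 10*x^4 + 40*x^3 + 80*x^2 + 80*x + 32
which factors as (x + 2)^5. The eigenvalues (with algebraic multiplicities) are λ = -2 with multiplicity 5.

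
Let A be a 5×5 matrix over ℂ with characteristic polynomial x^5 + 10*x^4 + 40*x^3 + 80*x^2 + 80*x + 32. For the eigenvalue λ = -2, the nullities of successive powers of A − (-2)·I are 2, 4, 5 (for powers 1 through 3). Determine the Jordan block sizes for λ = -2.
Block sizes for λ = -2: [3, 2]

From the dimensions of kernels of powers, the number of Jordan blocks of size at least j is d_j − d_{j−1} where d_j = dim ker(N^j) (with d_0 = 0). Computing the differences gives [2, 2, 1].
The number of blocks of size exactly k is (#blocks of size ≥ k) − (#blocks of size ≥ k + 1), so the partition is: 1 block(s) of size 2, 1 block(s) of size 3.
In nonincreasing order the block sizes are [3, 2].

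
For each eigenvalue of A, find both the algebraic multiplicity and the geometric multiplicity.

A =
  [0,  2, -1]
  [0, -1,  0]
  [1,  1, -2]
λ = -1: alg = 3, geom = 1

Step 1 — factor the characteristic polynomial to read off the algebraic multiplicities:
  χ_A(x) = (x + 1)^3

Step 2 — compute geometric multiplicities via the rank-nullity identity g(λ) = n − rank(A − λI):
  rank(A − (-1)·I) = 2, so dim ker(A − (-1)·I) = n − 2 = 1

Summary:
  λ = -1: algebraic multiplicity = 3, geometric multiplicity = 1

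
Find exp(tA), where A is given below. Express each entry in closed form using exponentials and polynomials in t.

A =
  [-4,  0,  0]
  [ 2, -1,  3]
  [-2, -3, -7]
e^{tA} =
  [exp(-4*t), 0, 0]
  [2*t*exp(-4*t), 3*t*exp(-4*t) + exp(-4*t), 3*t*exp(-4*t)]
  [-2*t*exp(-4*t), -3*t*exp(-4*t), -3*t*exp(-4*t) + exp(-4*t)]

Strategy: write A = P · J · P⁻¹ where J is a Jordan canonical form, so e^{tA} = P · e^{tJ} · P⁻¹, and e^{tJ} can be computed block-by-block.

A has Jordan form
J =
  [-4,  1,  0]
  [ 0, -4,  0]
  [ 0,  0, -4]
(up to reordering of blocks).

Per-block formulas:
  For a 2×2 Jordan block J_2(-4): exp(t · J_2(-4)) = e^(-4t)·(I + t·N), where N is the 2×2 nilpotent shift.
  For a 1×1 block at λ = -4: exp(t · [-4]) = [e^(-4t)].

After assembling e^{tJ} and conjugating by P, we get:

e^{tA} =
  [exp(-4*t), 0, 0]
  [2*t*exp(-4*t), 3*t*exp(-4*t) + exp(-4*t), 3*t*exp(-4*t)]
  [-2*t*exp(-4*t), -3*t*exp(-4*t), -3*t*exp(-4*t) + exp(-4*t)]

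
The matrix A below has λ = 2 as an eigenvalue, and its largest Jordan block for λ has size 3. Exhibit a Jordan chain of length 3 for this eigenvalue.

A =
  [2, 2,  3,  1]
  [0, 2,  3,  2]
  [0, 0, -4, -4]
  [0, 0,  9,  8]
A Jordan chain for λ = 2 of length 3:
v_1 = (-3, 0, 0, 0)ᵀ
v_2 = (3, 3, -6, 9)ᵀ
v_3 = (0, 0, 1, 0)ᵀ

Let N = A − (2)·I. We want v_3 with N^3 v_3 = 0 but N^2 v_3 ≠ 0; then v_{j-1} := N · v_j for j = 3, …, 2.

Pick v_3 = (0, 0, 1, 0)ᵀ.
Then v_2 = N · v_3 = (3, 3, -6, 9)ᵀ.
Then v_1 = N · v_2 = (-3, 0, 0, 0)ᵀ.

Sanity check: (A − (2)·I) v_1 = (0, 0, 0, 0)ᵀ = 0. ✓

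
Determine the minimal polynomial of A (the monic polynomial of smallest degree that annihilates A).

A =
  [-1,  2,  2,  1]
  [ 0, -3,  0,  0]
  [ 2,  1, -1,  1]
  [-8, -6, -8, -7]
x^2 + 6*x + 9

The characteristic polynomial is χ_A(x) = (x + 3)^4, so the eigenvalues are known. The minimal polynomial is
  m_A(x) = Π_λ (x − λ)^{k_λ}
where k_λ is the size of the *largest* Jordan block for λ (equivalently, the smallest k with (A − λI)^k v = 0 for every generalised eigenvector v of λ).

  λ = -3: largest Jordan block has size 2, contributing (x + 3)^2

So m_A(x) = (x + 3)^2 = x^2 + 6*x + 9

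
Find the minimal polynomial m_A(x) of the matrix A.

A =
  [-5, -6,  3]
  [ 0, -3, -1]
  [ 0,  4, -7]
x^2 + 10*x + 25

The characteristic polynomial is χ_A(x) = (x + 5)^3, so the eigenvalues are known. The minimal polynomial is
  m_A(x) = Π_λ (x − λ)^{k_λ}
where k_λ is the size of the *largest* Jordan block for λ (equivalently, the smallest k with (A − λI)^k v = 0 for every generalised eigenvector v of λ).

  λ = -5: largest Jordan block has size 2, contributing (x + 5)^2

So m_A(x) = (x + 5)^2 = x^2 + 10*x + 25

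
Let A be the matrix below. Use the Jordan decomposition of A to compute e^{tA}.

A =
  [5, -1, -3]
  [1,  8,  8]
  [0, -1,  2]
e^{tA} =
  [-t^2*exp(5*t)/2 + exp(5*t), -t*exp(5*t), t^2*exp(5*t)/2 - 3*t*exp(5*t)]
  [3*t^2*exp(5*t)/2 + t*exp(5*t), 3*t*exp(5*t) + exp(5*t), -3*t^2*exp(5*t)/2 + 8*t*exp(5*t)]
  [-t^2*exp(5*t)/2, -t*exp(5*t), t^2*exp(5*t)/2 - 3*t*exp(5*t) + exp(5*t)]

Strategy: write A = P · J · P⁻¹ where J is a Jordan canonical form, so e^{tA} = P · e^{tJ} · P⁻¹, and e^{tJ} can be computed block-by-block.

A has Jordan form
J =
  [5, 1, 0]
  [0, 5, 1]
  [0, 0, 5]
(up to reordering of blocks).

Per-block formulas:
  For a 3×3 Jordan block J_3(5): exp(t · J_3(5)) = e^(5t)·(I + t·N + (t^2/2)·N^2), where N is the 3×3 nilpotent shift.

After assembling e^{tJ} and conjugating by P, we get:

e^{tA} =
  [-t^2*exp(5*t)/2 + exp(5*t), -t*exp(5*t), t^2*exp(5*t)/2 - 3*t*exp(5*t)]
  [3*t^2*exp(5*t)/2 + t*exp(5*t), 3*t*exp(5*t) + exp(5*t), -3*t^2*exp(5*t)/2 + 8*t*exp(5*t)]
  [-t^2*exp(5*t)/2, -t*exp(5*t), t^2*exp(5*t)/2 - 3*t*exp(5*t) + exp(5*t)]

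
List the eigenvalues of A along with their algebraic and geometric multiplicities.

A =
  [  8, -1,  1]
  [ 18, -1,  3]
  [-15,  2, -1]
λ = 2: alg = 3, geom = 1

Step 1 — factor the characteristic polynomial to read off the algebraic multiplicities:
  χ_A(x) = (x - 2)^3

Step 2 — compute geometric multiplicities via the rank-nullity identity g(λ) = n − rank(A − λI):
  rank(A − (2)·I) = 2, so dim ker(A − (2)·I) = n − 2 = 1

Summary:
  λ = 2: algebraic multiplicity = 3, geometric multiplicity = 1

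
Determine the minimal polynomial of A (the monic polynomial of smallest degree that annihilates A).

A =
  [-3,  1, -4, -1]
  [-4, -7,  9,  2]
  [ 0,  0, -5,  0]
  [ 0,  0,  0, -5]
x^3 + 15*x^2 + 75*x + 125

The characteristic polynomial is χ_A(x) = (x + 5)^4, so the eigenvalues are known. The minimal polynomial is
  m_A(x) = Π_λ (x − λ)^{k_λ}
where k_λ is the size of the *largest* Jordan block for λ (equivalently, the smallest k with (A − λI)^k v = 0 for every generalised eigenvector v of λ).

  λ = -5: largest Jordan block has size 3, contributing (x + 5)^3

So m_A(x) = (x + 5)^3 = x^3 + 15*x^2 + 75*x + 125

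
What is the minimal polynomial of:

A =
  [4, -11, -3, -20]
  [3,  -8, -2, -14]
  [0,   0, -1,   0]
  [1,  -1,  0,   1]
x^3 + 3*x^2 + 3*x + 1

The characteristic polynomial is χ_A(x) = (x + 1)^4, so the eigenvalues are known. The minimal polynomial is
  m_A(x) = Π_λ (x − λ)^{k_λ}
where k_λ is the size of the *largest* Jordan block for λ (equivalently, the smallest k with (A − λI)^k v = 0 for every generalised eigenvector v of λ).

  λ = -1: largest Jordan block has size 3, contributing (x + 1)^3

So m_A(x) = (x + 1)^3 = x^3 + 3*x^2 + 3*x + 1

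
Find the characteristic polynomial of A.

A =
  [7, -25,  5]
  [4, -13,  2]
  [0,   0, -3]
x^3 + 9*x^2 + 27*x + 27

Expanding det(x·I − A) (e.g. by cofactor expansion or by noting that A is similar to its Jordan form J, which has the same characteristic polynomial as A) gives
  χ_A(x) = x^3 + 9*x^2 + 27*x + 27
which factors as (x + 3)^3. The eigenvalues (with algebraic multiplicities) are λ = -3 with multiplicity 3.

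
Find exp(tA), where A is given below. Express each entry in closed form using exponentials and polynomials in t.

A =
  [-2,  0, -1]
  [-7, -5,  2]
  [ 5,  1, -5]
e^{tA} =
  [-t^2*exp(-4*t)/2 + 2*t*exp(-4*t) + exp(-4*t), -t^2*exp(-4*t)/2, -t^2*exp(-4*t)/2 - t*exp(-4*t)]
  [3*t^2*exp(-4*t)/2 - 7*t*exp(-4*t), 3*t^2*exp(-4*t)/2 - t*exp(-4*t) + exp(-4*t), 3*t^2*exp(-4*t)/2 + 2*t*exp(-4*t)]
  [-t^2*exp(-4*t) + 5*t*exp(-4*t), -t^2*exp(-4*t) + t*exp(-4*t), -t^2*exp(-4*t) - t*exp(-4*t) + exp(-4*t)]

Strategy: write A = P · J · P⁻¹ where J is a Jordan canonical form, so e^{tA} = P · e^{tJ} · P⁻¹, and e^{tJ} can be computed block-by-block.

A has Jordan form
J =
  [-4,  1,  0]
  [ 0, -4,  1]
  [ 0,  0, -4]
(up to reordering of blocks).

Per-block formulas:
  For a 3×3 Jordan block J_3(-4): exp(t · J_3(-4)) = e^(-4t)·(I + t·N + (t^2/2)·N^2), where N is the 3×3 nilpotent shift.

After assembling e^{tJ} and conjugating by P, we get:

e^{tA} =
  [-t^2*exp(-4*t)/2 + 2*t*exp(-4*t) + exp(-4*t), -t^2*exp(-4*t)/2, -t^2*exp(-4*t)/2 - t*exp(-4*t)]
  [3*t^2*exp(-4*t)/2 - 7*t*exp(-4*t), 3*t^2*exp(-4*t)/2 - t*exp(-4*t) + exp(-4*t), 3*t^2*exp(-4*t)/2 + 2*t*exp(-4*t)]
  [-t^2*exp(-4*t) + 5*t*exp(-4*t), -t^2*exp(-4*t) + t*exp(-4*t), -t^2*exp(-4*t) - t*exp(-4*t) + exp(-4*t)]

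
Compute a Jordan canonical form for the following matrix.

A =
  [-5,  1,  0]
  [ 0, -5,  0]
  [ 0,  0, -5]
J_2(-5) ⊕ J_1(-5)

The characteristic polynomial is
  det(x·I − A) = x^3 + 15*x^2 + 75*x + 125 = (x + 5)^3

Eigenvalues and multiplicities (the geometric multiplicity of λ is n − rank(A − λI), which equals the number of Jordan blocks for λ):
  λ = -5: algebraic multiplicity = 3, geometric multiplicity = 2

Determining the block sizes for each eigenvalue:
  λ = -5: 2 blocks summing to 3 forces exactly one block of size 2 and the rest size 1 → block sizes [2, 1]

Assembling the blocks gives a Jordan form
J =
  [-5,  1,  0]
  [ 0, -5,  0]
  [ 0,  0, -5]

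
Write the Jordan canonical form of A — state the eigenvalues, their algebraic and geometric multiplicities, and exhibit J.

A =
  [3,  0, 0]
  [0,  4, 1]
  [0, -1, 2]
J_2(3) ⊕ J_1(3)

The characteristic polynomial is
  det(x·I − A) = x^3 - 9*x^2 + 27*x - 27 = (x - 3)^3

Eigenvalues and multiplicities (the geometric multiplicity of λ is n − rank(A − λI), which equals the number of Jordan blocks for λ):
  λ = 3: algebraic multiplicity = 3, geometric multiplicity = 2

Determining the block sizes for each eigenvalue:
  λ = 3: 2 blocks summing to 3 forces exactly one block of size 2 and the rest size 1 → block sizes [2, 1]

Assembling the blocks gives a Jordan form
J =
  [3, 1, 0]
  [0, 3, 0]
  [0, 0, 3]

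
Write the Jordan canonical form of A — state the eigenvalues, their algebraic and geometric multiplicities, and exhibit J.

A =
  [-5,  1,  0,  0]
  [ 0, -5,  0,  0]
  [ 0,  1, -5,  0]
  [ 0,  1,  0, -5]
J_2(-5) ⊕ J_1(-5) ⊕ J_1(-5)

The characteristic polynomial is
  det(x·I − A) = x^4 + 20*x^3 + 150*x^2 + 500*x + 625 = (x + 5)^4

Eigenvalues and multiplicities (the geometric multiplicity of λ is n − rank(A − λI), which equals the number of Jordan blocks for λ):
  λ = -5: algebraic multiplicity = 4, geometric multiplicity = 3

Determining the block sizes for each eigenvalue:
  λ = -5: 3 blocks summing to 4 forces exactly one block of size 2 and the rest size 1 → block sizes [2, 1, 1]

Assembling the blocks gives a Jordan form
J =
  [-5,  1,  0,  0]
  [ 0, -5,  0,  0]
  [ 0,  0, -5,  0]
  [ 0,  0,  0, -5]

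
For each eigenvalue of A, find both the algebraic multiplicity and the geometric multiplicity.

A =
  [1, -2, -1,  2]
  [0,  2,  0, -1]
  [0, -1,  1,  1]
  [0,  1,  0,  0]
λ = 1: alg = 4, geom = 2

Step 1 — factor the characteristic polynomial to read off the algebraic multiplicities:
  χ_A(x) = (x - 1)^4

Step 2 — compute geometric multiplicities via the rank-nullity identity g(λ) = n − rank(A − λI):
  rank(A − (1)·I) = 2, so dim ker(A − (1)·I) = n − 2 = 2

Summary:
  λ = 1: algebraic multiplicity = 4, geometric multiplicity = 2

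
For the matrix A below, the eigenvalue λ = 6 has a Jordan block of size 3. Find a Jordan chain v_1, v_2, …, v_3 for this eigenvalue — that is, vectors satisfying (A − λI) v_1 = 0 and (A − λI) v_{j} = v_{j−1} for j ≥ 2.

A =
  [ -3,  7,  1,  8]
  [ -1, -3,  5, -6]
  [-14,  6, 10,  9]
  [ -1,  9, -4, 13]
A Jordan chain for λ = 6 of length 3:
v_1 = (4, 4, 8, 0)ᵀ
v_2 = (-2, -10, -8, 8)ᵀ
v_3 = (1, 1, 0, 0)ᵀ

Let N = A − (6)·I. We want v_3 with N^3 v_3 = 0 but N^2 v_3 ≠ 0; then v_{j-1} := N · v_j for j = 3, …, 2.

Pick v_3 = (1, 1, 0, 0)ᵀ.
Then v_2 = N · v_3 = (-2, -10, -8, 8)ᵀ.
Then v_1 = N · v_2 = (4, 4, 8, 0)ᵀ.

Sanity check: (A − (6)·I) v_1 = (0, 0, 0, 0)ᵀ = 0. ✓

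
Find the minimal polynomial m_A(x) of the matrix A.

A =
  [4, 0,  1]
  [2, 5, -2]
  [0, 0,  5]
x^2 - 9*x + 20

The characteristic polynomial is χ_A(x) = (x - 5)^2*(x - 4), so the eigenvalues are known. The minimal polynomial is
  m_A(x) = Π_λ (x − λ)^{k_λ}
where k_λ is the size of the *largest* Jordan block for λ (equivalently, the smallest k with (A − λI)^k v = 0 for every generalised eigenvector v of λ).

  λ = 4: largest Jordan block has size 1, contributing (x − 4)
  λ = 5: largest Jordan block has size 1, contributing (x − 5)

So m_A(x) = (x - 5)*(x - 4) = x^2 - 9*x + 20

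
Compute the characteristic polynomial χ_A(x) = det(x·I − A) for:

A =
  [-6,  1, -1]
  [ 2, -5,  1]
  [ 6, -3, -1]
x^3 + 12*x^2 + 48*x + 64

Expanding det(x·I − A) (e.g. by cofactor expansion or by noting that A is similar to its Jordan form J, which has the same characteristic polynomial as A) gives
  χ_A(x) = x^3 + 12*x^2 + 48*x + 64
which factors as (x + 4)^3. The eigenvalues (with algebraic multiplicities) are λ = -4 with multiplicity 3.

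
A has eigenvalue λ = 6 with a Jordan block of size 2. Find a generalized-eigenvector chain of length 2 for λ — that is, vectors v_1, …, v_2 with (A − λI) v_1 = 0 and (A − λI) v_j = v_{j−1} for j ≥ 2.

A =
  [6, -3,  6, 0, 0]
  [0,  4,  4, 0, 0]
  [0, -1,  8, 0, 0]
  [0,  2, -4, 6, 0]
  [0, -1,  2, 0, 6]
A Jordan chain for λ = 6 of length 2:
v_1 = (-3, -2, -1, 2, -1)ᵀ
v_2 = (0, 1, 0, 0, 0)ᵀ

Let N = A − (6)·I. We want v_2 with N^2 v_2 = 0 but N^1 v_2 ≠ 0; then v_{j-1} := N · v_j for j = 2, …, 2.

Pick v_2 = (0, 1, 0, 0, 0)ᵀ.
Then v_1 = N · v_2 = (-3, -2, -1, 2, -1)ᵀ.

Sanity check: (A − (6)·I) v_1 = (0, 0, 0, 0, 0)ᵀ = 0. ✓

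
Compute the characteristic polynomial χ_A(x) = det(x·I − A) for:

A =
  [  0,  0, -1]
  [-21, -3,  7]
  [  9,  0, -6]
x^3 + 9*x^2 + 27*x + 27

Expanding det(x·I − A) (e.g. by cofactor expansion or by noting that A is similar to its Jordan form J, which has the same characteristic polynomial as A) gives
  χ_A(x) = x^3 + 9*x^2 + 27*x + 27
which factors as (x + 3)^3. The eigenvalues (with algebraic multiplicities) are λ = -3 with multiplicity 3.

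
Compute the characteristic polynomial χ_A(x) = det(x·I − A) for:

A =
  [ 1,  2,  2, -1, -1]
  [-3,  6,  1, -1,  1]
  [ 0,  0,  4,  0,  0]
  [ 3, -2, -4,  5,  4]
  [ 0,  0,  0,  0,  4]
x^5 - 20*x^4 + 160*x^3 - 640*x^2 + 1280*x - 1024

Expanding det(x·I − A) (e.g. by cofactor expansion or by noting that A is similar to its Jordan form J, which has the same characteristic polynomial as A) gives
  χ_A(x) = x^5 - 20*x^4 + 160*x^3 - 640*x^2 + 1280*x - 1024
which factors as (x - 4)^5. The eigenvalues (with algebraic multiplicities) are λ = 4 with multiplicity 5.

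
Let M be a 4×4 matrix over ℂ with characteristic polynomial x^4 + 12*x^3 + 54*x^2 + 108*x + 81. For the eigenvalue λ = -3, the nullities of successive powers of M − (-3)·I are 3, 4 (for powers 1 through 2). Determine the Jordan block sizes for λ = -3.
Block sizes for λ = -3: [2, 1, 1]

From the dimensions of kernels of powers, the number of Jordan blocks of size at least j is d_j − d_{j−1} where d_j = dim ker(N^j) (with d_0 = 0). Computing the differences gives [3, 1].
The number of blocks of size exactly k is (#blocks of size ≥ k) − (#blocks of size ≥ k + 1), so the partition is: 2 block(s) of size 1, 1 block(s) of size 2.
In nonincreasing order the block sizes are [2, 1, 1].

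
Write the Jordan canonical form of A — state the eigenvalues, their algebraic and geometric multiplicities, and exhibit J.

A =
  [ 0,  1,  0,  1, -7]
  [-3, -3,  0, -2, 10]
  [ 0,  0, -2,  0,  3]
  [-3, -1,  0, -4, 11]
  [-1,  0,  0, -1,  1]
J_2(-2) ⊕ J_1(-2) ⊕ J_2(-1)

The characteristic polynomial is
  det(x·I − A) = x^5 + 8*x^4 + 25*x^3 + 38*x^2 + 28*x + 8 = (x + 1)^2*(x + 2)^3

Eigenvalues and multiplicities (the geometric multiplicity of λ is n − rank(A − λI), which equals the number of Jordan blocks for λ):
  λ = -2: algebraic multiplicity = 3, geometric multiplicity = 2
  λ = -1: algebraic multiplicity = 2, geometric multiplicity = 1

Determining the block sizes for each eigenvalue:
  λ = -2: 2 blocks summing to 3 forces exactly one block of size 2 and the rest size 1 → block sizes [2, 1]
  λ = -1: one block (gm = 1), so the single block has size am = 2 → block sizes [2]

Assembling the blocks gives a Jordan form
J =
  [-2,  1,  0,  0,  0]
  [ 0, -2,  0,  0,  0]
  [ 0,  0, -2,  0,  0]
  [ 0,  0,  0, -1,  1]
  [ 0,  0,  0,  0, -1]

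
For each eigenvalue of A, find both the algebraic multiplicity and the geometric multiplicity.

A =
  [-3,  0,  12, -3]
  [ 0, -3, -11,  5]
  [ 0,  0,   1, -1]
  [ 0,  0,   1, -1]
λ = -3: alg = 2, geom = 2; λ = 0: alg = 2, geom = 1

Step 1 — factor the characteristic polynomial to read off the algebraic multiplicities:
  χ_A(x) = x^2*(x + 3)^2

Step 2 — compute geometric multiplicities via the rank-nullity identity g(λ) = n − rank(A − λI):
  rank(A − (-3)·I) = 2, so dim ker(A − (-3)·I) = n − 2 = 2
  rank(A − (0)·I) = 3, so dim ker(A − (0)·I) = n − 3 = 1

Summary:
  λ = -3: algebraic multiplicity = 2, geometric multiplicity = 2
  λ = 0: algebraic multiplicity = 2, geometric multiplicity = 1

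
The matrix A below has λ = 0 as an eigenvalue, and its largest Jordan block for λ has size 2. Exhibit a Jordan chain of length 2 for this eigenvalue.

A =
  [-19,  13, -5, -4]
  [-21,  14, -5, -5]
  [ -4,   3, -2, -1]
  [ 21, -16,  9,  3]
A Jordan chain for λ = 0 of length 2:
v_1 = (-2, -3, -1, 1)ᵀ
v_2 = (3, 5, 2, 0)ᵀ

Let N = A − (0)·I. We want v_2 with N^2 v_2 = 0 but N^1 v_2 ≠ 0; then v_{j-1} := N · v_j for j = 2, …, 2.

Pick v_2 = (3, 5, 2, 0)ᵀ.
Then v_1 = N · v_2 = (-2, -3, -1, 1)ᵀ.

Sanity check: (A − (0)·I) v_1 = (0, 0, 0, 0)ᵀ = 0. ✓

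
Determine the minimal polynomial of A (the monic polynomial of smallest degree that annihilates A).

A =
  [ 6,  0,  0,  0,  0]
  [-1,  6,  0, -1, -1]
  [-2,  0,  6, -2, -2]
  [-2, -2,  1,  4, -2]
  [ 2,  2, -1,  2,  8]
x^2 - 12*x + 36

The characteristic polynomial is χ_A(x) = (x - 6)^5, so the eigenvalues are known. The minimal polynomial is
  m_A(x) = Π_λ (x − λ)^{k_λ}
where k_λ is the size of the *largest* Jordan block for λ (equivalently, the smallest k with (A − λI)^k v = 0 for every generalised eigenvector v of λ).

  λ = 6: largest Jordan block has size 2, contributing (x − 6)^2

So m_A(x) = (x - 6)^2 = x^2 - 12*x + 36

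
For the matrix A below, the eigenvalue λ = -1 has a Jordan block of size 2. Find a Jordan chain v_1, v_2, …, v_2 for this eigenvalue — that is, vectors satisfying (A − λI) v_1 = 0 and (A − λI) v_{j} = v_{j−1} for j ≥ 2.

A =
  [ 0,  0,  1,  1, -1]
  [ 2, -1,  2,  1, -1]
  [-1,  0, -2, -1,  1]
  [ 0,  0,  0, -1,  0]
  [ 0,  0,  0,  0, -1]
A Jordan chain for λ = -1 of length 2:
v_1 = (1, 2, -1, 0, 0)ᵀ
v_2 = (1, 0, 0, 0, 0)ᵀ

Let N = A − (-1)·I. We want v_2 with N^2 v_2 = 0 but N^1 v_2 ≠ 0; then v_{j-1} := N · v_j for j = 2, …, 2.

Pick v_2 = (1, 0, 0, 0, 0)ᵀ.
Then v_1 = N · v_2 = (1, 2, -1, 0, 0)ᵀ.

Sanity check: (A − (-1)·I) v_1 = (0, 0, 0, 0, 0)ᵀ = 0. ✓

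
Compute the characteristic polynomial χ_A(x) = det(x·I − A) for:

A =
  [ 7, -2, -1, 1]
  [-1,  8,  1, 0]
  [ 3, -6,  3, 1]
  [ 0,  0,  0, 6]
x^4 - 24*x^3 + 216*x^2 - 864*x + 1296

Expanding det(x·I − A) (e.g. by cofactor expansion or by noting that A is similar to its Jordan form J, which has the same characteristic polynomial as A) gives
  χ_A(x) = x^4 - 24*x^3 + 216*x^2 - 864*x + 1296
which factors as (x - 6)^4. The eigenvalues (with algebraic multiplicities) are λ = 6 with multiplicity 4.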